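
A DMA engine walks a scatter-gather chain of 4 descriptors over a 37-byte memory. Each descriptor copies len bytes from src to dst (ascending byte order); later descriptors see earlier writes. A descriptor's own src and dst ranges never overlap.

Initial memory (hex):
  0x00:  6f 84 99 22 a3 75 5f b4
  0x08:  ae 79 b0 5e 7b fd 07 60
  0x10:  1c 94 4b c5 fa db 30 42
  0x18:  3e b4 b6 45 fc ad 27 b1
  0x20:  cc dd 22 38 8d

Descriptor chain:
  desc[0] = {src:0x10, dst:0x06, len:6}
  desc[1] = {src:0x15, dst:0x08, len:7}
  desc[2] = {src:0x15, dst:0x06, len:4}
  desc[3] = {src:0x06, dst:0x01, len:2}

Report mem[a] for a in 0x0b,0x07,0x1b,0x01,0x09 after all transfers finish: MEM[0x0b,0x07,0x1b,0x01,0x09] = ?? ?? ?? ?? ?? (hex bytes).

[0] 0x10->0x06 len=6 : 1c 94 4b c5 fa db
[1] 0x15->0x08 len=7 : db 30 42 3e b4 b6 45
[2] 0x15->0x06 len=4 : db 30 42 3e
[3] 0x06->0x01 len=2 : db 30
query mem[0x0b]=0x3e, mem[0x07]=0x30, mem[0x1b]=0x45, mem[0x01]=0xdb, mem[0x09]=0x3e

MEM[0x0b,0x07,0x1b,0x01,0x09] = 3e 30 45 db 3e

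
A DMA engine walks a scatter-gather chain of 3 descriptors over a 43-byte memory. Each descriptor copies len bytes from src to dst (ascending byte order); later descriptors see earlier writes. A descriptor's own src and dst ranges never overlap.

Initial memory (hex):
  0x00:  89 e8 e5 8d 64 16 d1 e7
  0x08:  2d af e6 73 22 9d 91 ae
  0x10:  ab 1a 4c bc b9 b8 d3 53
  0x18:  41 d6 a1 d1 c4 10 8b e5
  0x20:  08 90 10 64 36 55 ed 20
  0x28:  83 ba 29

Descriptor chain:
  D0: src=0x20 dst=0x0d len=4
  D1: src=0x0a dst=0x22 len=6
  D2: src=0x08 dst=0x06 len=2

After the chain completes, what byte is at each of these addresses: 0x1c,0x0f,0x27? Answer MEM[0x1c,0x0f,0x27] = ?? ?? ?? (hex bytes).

MEM[0x1c,0x0f,0x27] = c4 10 10

D0: mem[0x0d..0x10] <- [08 90 10 64]
D1: mem[0x22..0x27] <- [e6 73 22 08 90 10]
D2: mem[0x06..0x07] <- [2d af]
query mem[0x1c]=0xc4, mem[0x0f]=0x10, mem[0x27]=0x10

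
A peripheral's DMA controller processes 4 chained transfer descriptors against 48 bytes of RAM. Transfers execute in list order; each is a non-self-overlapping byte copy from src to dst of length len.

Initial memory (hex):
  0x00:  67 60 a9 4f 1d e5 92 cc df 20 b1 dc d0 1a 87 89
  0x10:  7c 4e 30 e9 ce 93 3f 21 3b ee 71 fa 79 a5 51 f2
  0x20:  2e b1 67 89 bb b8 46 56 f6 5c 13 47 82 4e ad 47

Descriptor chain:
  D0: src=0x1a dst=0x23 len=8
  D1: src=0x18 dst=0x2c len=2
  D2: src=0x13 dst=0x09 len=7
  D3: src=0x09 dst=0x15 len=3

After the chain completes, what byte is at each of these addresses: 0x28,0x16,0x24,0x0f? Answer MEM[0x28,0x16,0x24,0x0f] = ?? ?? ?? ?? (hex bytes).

[0] 0x1a->0x23 len=8 : 71 fa 79 a5 51 f2 2e b1
[1] 0x18->0x2c len=2 : 3b ee
[2] 0x13->0x09 len=7 : e9 ce 93 3f 21 3b ee
[3] 0x09->0x15 len=3 : e9 ce 93
query mem[0x28]=0xf2, mem[0x16]=0xce, mem[0x24]=0xfa, mem[0x0f]=0xee

MEM[0x28,0x16,0x24,0x0f] = f2 ce fa ee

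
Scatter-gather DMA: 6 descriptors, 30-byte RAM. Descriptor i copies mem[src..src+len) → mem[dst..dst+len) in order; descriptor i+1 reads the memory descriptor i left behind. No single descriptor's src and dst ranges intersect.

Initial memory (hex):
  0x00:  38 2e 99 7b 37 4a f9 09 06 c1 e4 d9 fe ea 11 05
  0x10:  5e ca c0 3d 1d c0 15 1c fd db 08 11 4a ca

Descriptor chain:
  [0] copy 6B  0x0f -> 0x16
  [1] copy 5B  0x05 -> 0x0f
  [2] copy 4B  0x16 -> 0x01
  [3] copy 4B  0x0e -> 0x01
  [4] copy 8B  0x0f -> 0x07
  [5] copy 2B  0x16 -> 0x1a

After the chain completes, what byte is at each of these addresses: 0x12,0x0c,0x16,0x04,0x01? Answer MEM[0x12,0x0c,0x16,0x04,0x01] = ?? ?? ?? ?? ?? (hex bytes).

  after D0: wrote 6B at 0x16 = 055ecac03d1d
  after D1: wrote 5B at 0x0f = 4af90906c1
  after D2: wrote 4B at 0x01 = 055ecac0
  after D3: wrote 4B at 0x01 = 114af909
  after D4: wrote 8B at 0x07 = 4af90906c11dc005
  after D5: wrote 2B at 0x1a = 055e
query mem[0x12]=0x06, mem[0x0c]=0x1d, mem[0x16]=0x05, mem[0x04]=0x09, mem[0x01]=0x11

MEM[0x12,0x0c,0x16,0x04,0x01] = 06 1d 05 09 11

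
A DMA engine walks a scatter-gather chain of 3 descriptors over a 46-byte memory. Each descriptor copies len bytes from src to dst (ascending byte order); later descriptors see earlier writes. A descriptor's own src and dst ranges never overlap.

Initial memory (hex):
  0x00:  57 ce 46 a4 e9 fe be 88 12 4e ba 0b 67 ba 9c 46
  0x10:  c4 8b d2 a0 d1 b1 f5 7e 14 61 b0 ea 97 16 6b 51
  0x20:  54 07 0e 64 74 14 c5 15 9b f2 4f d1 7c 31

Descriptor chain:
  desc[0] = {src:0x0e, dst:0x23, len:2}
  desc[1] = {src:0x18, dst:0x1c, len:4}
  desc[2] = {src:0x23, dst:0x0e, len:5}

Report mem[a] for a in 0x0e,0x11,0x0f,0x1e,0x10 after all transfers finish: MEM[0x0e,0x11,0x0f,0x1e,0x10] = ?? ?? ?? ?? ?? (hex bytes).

MEM[0x0e,0x11,0x0f,0x1e,0x10] = 9c c5 46 b0 14

[0] 0x0e->0x23 len=2 : 9c 46
[1] 0x18->0x1c len=4 : 14 61 b0 ea
[2] 0x23->0x0e len=5 : 9c 46 14 c5 15
query mem[0x0e]=0x9c, mem[0x11]=0xc5, mem[0x0f]=0x46, mem[0x1e]=0xb0, mem[0x10]=0x14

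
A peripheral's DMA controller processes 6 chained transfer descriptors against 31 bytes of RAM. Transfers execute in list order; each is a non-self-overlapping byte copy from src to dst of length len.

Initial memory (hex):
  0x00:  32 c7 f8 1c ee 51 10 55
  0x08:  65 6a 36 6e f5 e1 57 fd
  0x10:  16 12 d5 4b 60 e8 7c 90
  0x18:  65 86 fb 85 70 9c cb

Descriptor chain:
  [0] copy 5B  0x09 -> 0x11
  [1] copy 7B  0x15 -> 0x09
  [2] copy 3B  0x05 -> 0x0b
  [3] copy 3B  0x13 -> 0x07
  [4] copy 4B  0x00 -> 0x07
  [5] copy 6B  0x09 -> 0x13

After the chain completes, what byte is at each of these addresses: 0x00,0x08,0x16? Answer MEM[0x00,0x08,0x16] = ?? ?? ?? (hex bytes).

MEM[0x00,0x08,0x16] = 32 c7 10

[0] 0x09->0x11 len=5 : 6a 36 6e f5 e1
[1] 0x15->0x09 len=7 : e1 7c 90 65 86 fb 85
[2] 0x05->0x0b len=3 : 51 10 55
[3] 0x13->0x07 len=3 : 6e f5 e1
[4] 0x00->0x07 len=4 : 32 c7 f8 1c
[5] 0x09->0x13 len=6 : f8 1c 51 10 55 fb
query mem[0x00]=0x32, mem[0x08]=0xc7, mem[0x16]=0x10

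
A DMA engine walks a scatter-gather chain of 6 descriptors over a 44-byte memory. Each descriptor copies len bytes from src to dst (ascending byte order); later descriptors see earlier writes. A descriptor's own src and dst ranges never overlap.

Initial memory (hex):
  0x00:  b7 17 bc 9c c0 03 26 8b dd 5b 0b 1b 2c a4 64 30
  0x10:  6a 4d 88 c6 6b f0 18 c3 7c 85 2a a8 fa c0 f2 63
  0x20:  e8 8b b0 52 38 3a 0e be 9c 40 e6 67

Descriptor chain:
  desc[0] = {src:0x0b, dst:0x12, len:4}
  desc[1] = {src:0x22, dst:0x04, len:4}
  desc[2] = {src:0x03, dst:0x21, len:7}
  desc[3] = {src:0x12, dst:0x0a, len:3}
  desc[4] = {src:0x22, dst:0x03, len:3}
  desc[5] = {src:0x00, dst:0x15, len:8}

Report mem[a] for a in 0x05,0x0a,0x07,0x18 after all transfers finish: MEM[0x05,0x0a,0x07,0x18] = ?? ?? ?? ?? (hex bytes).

D0: mem[0x12..0x15] <- [1b 2c a4 64]
D1: mem[0x04..0x07] <- [b0 52 38 3a]
D2: mem[0x21..0x27] <- [9c b0 52 38 3a dd 5b]
D3: mem[0x0a..0x0c] <- [1b 2c a4]
D4: mem[0x03..0x05] <- [b0 52 38]
D5: mem[0x15..0x1c] <- [b7 17 bc b0 52 38 38 3a]
query mem[0x05]=0x38, mem[0x0a]=0x1b, mem[0x07]=0x3a, mem[0x18]=0xb0

MEM[0x05,0x0a,0x07,0x18] = 38 1b 3a b0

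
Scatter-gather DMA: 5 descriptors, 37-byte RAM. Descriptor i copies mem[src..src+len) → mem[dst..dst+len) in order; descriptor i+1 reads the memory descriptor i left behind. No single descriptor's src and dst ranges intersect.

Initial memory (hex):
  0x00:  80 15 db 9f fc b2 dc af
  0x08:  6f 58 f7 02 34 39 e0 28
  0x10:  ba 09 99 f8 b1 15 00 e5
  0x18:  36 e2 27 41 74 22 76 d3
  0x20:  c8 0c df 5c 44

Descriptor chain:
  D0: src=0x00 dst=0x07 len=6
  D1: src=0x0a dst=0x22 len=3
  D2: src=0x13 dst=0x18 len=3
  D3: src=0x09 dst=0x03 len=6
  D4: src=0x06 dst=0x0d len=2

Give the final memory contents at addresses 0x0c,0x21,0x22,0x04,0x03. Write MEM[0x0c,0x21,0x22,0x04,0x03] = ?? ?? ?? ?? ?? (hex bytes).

[0] 0x00->0x07 len=6 : 80 15 db 9f fc b2
[1] 0x0a->0x22 len=3 : 9f fc b2
[2] 0x13->0x18 len=3 : f8 b1 15
[3] 0x09->0x03 len=6 : db 9f fc b2 39 e0
[4] 0x06->0x0d len=2 : b2 39
query mem[0x0c]=0xb2, mem[0x21]=0x0c, mem[0x22]=0x9f, mem[0x04]=0x9f, mem[0x03]=0xdb

MEM[0x0c,0x21,0x22,0x04,0x03] = b2 0c 9f 9f db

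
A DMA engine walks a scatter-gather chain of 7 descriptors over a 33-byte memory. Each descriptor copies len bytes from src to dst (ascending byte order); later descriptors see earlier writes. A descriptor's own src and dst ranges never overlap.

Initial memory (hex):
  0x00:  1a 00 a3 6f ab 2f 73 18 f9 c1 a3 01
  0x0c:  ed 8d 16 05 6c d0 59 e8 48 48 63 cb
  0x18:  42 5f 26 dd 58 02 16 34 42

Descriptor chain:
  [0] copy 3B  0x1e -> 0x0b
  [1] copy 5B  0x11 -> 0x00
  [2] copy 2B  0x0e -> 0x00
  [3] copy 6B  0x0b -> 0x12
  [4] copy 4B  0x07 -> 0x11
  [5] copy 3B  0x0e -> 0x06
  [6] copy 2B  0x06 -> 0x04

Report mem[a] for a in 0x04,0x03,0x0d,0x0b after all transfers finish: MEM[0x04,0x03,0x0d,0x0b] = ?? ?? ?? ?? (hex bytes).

  after D0: wrote 3B at 0x0b = 163442
  after D1: wrote 5B at 0x00 = d059e84848
  after D2: wrote 2B at 0x00 = 1605
  after D3: wrote 6B at 0x12 = 16344216056c
  after D4: wrote 4B at 0x11 = 18f9c1a3
  after D5: wrote 3B at 0x06 = 16056c
  after D6: wrote 2B at 0x04 = 1605
query mem[0x04]=0x16, mem[0x03]=0x48, mem[0x0d]=0x42, mem[0x0b]=0x16

MEM[0x04,0x03,0x0d,0x0b] = 16 48 42 16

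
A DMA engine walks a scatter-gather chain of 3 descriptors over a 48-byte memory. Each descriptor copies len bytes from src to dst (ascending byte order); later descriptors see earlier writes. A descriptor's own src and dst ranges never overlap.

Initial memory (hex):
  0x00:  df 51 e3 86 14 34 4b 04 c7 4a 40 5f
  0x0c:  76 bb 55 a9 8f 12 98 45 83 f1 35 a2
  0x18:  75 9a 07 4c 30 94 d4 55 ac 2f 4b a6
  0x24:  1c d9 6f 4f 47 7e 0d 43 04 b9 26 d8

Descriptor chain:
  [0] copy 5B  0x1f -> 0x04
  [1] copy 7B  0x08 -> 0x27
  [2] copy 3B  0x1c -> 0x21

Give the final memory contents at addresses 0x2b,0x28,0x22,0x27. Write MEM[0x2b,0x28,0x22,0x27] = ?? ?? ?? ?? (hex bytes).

MEM[0x2b,0x28,0x22,0x27] = 76 4a 94 a6

  after D0: wrote 5B at 0x04 = 55ac2f4ba6
  after D1: wrote 7B at 0x27 = a64a405f76bb55
  after D2: wrote 3B at 0x21 = 3094d4
query mem[0x2b]=0x76, mem[0x28]=0x4a, mem[0x22]=0x94, mem[0x27]=0xa6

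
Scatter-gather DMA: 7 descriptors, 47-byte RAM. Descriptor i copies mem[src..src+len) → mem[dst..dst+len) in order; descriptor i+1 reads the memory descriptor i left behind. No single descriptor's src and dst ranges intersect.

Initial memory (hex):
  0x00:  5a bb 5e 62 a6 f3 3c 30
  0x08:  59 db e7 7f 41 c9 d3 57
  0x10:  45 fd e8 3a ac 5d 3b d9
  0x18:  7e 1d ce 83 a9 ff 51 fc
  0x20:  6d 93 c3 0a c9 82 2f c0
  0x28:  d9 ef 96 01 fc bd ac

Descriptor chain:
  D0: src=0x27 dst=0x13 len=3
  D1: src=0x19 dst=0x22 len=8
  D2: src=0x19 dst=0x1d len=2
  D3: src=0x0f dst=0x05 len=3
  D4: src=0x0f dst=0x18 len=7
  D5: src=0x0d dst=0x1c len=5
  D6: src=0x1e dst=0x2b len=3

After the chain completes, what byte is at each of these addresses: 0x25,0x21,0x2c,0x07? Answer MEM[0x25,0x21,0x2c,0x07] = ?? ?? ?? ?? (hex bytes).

MEM[0x25,0x21,0x2c,0x07] = a9 93 45 fd

[0] 0x27->0x13 len=3 : c0 d9 ef
[1] 0x19->0x22 len=8 : 1d ce 83 a9 ff 51 fc 6d
[2] 0x19->0x1d len=2 : 1d ce
[3] 0x0f->0x05 len=3 : 57 45 fd
[4] 0x0f->0x18 len=7 : 57 45 fd e8 c0 d9 ef
[5] 0x0d->0x1c len=5 : c9 d3 57 45 fd
[6] 0x1e->0x2b len=3 : 57 45 fd
query mem[0x25]=0xa9, mem[0x21]=0x93, mem[0x2c]=0x45, mem[0x07]=0xfd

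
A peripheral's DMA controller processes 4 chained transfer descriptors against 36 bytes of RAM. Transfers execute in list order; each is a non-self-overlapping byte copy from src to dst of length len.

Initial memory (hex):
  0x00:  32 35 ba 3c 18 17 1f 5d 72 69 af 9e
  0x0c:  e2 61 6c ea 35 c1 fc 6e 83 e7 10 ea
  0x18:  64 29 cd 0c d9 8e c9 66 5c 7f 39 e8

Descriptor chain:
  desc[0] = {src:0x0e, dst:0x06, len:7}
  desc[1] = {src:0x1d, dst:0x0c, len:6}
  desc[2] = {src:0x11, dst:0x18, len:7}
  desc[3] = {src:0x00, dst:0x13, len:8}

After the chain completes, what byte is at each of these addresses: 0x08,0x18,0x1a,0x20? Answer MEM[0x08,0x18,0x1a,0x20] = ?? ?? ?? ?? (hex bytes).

#0 dst[0x06+7] := {0x6c,0xea,0x35,0xc1,0xfc,0x6e,0x83}
#1 dst[0x0c+6] := {0x8e,0xc9,0x66,0x5c,0x7f,0x39}
#2 dst[0x18+7] := {0x39,0xfc,0x6e,0x83,0xe7,0x10,0xea}
#3 dst[0x13+8] := {0x32,0x35,0xba,0x3c,0x18,0x17,0x6c,0xea}
query mem[0x08]=0x35, mem[0x18]=0x17, mem[0x1a]=0xea, mem[0x20]=0x5c

MEM[0x08,0x18,0x1a,0x20] = 35 17 ea 5c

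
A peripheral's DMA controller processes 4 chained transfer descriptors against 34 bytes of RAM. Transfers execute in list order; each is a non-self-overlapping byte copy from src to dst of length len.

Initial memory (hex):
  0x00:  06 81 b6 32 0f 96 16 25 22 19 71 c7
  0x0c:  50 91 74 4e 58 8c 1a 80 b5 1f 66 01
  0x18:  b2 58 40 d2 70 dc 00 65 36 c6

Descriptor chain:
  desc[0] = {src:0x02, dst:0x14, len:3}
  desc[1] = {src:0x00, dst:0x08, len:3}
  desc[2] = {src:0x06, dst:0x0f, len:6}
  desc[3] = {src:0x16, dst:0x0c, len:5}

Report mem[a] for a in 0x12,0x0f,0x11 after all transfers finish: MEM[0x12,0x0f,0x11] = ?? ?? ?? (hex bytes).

  after D0: wrote 3B at 0x14 = b6320f
  after D1: wrote 3B at 0x08 = 0681b6
  after D2: wrote 6B at 0x0f = 16250681b6c7
  after D3: wrote 5B at 0x0c = 0f01b25840
query mem[0x12]=0x81, mem[0x0f]=0x58, mem[0x11]=0x06

MEM[0x12,0x0f,0x11] = 81 58 06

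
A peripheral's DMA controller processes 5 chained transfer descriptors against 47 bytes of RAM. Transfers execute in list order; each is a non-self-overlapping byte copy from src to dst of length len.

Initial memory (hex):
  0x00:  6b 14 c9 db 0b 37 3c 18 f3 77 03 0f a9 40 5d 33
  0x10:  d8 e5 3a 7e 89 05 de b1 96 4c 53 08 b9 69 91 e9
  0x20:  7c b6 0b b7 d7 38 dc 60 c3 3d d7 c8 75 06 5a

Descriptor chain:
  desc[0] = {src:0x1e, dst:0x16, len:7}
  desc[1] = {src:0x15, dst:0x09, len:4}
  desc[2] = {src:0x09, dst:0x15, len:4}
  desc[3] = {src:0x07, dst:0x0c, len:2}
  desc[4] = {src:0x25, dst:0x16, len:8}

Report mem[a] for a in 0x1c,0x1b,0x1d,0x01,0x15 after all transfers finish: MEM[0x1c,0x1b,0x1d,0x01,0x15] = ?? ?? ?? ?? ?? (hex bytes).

MEM[0x1c,0x1b,0x1d,0x01,0x15] = c8 d7 75 14 05

[0] 0x1e->0x16 len=7 : 91 e9 7c b6 0b b7 d7
[1] 0x15->0x09 len=4 : 05 91 e9 7c
[2] 0x09->0x15 len=4 : 05 91 e9 7c
[3] 0x07->0x0c len=2 : 18 f3
[4] 0x25->0x16 len=8 : 38 dc 60 c3 3d d7 c8 75
query mem[0x1c]=0xc8, mem[0x1b]=0xd7, mem[0x1d]=0x75, mem[0x01]=0x14, mem[0x15]=0x05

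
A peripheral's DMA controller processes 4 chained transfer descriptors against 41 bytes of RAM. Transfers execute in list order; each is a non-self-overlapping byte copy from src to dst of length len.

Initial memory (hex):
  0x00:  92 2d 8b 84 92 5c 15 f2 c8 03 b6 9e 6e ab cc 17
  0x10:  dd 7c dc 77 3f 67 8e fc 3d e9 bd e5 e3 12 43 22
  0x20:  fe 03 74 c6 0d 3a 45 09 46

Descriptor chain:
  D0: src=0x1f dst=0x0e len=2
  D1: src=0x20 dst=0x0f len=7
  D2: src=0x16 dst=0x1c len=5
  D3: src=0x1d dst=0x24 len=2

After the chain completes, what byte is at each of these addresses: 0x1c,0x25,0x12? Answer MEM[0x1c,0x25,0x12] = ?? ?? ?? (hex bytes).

MEM[0x1c,0x25,0x12] = 8e 3d c6

#0 dst[0x0e+2] := {0x22,0xfe}
#1 dst[0x0f+7] := {0xfe,0x03,0x74,0xc6,0x0d,0x3a,0x45}
#2 dst[0x1c+5] := {0x8e,0xfc,0x3d,0xe9,0xbd}
#3 dst[0x24+2] := {0xfc,0x3d}
query mem[0x1c]=0x8e, mem[0x25]=0x3d, mem[0x12]=0xc6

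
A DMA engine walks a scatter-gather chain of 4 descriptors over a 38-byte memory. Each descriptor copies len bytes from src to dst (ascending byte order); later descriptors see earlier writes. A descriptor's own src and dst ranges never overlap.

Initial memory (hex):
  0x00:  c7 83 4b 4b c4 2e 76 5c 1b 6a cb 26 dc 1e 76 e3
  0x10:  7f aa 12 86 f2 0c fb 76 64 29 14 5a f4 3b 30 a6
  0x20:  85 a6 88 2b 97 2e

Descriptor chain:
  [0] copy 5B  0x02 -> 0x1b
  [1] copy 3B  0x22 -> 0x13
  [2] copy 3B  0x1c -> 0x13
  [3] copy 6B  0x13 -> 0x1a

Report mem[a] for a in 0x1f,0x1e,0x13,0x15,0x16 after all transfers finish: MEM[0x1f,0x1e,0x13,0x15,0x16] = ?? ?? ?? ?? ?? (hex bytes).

MEM[0x1f,0x1e,0x13,0x15,0x16] = 64 76 4b 2e fb

#0 dst[0x1b+5] := {0x4b,0x4b,0xc4,0x2e,0x76}
#1 dst[0x13+3] := {0x88,0x2b,0x97}
#2 dst[0x13+3] := {0x4b,0xc4,0x2e}
#3 dst[0x1a+6] := {0x4b,0xc4,0x2e,0xfb,0x76,0x64}
query mem[0x1f]=0x64, mem[0x1e]=0x76, mem[0x13]=0x4b, mem[0x15]=0x2e, mem[0x16]=0xfb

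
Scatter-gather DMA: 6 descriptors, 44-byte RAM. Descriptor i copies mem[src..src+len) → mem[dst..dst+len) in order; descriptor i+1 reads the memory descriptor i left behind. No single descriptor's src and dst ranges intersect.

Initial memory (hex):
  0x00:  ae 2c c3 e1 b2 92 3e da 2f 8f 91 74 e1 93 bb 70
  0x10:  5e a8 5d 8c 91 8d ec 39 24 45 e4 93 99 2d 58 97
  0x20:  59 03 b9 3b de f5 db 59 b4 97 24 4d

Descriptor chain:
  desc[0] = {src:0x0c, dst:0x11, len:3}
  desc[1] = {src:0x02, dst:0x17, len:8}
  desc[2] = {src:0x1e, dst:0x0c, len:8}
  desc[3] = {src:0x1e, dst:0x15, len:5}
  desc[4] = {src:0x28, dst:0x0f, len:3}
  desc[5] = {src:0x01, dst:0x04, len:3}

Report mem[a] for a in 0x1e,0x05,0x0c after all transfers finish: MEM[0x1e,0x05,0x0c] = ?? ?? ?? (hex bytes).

MEM[0x1e,0x05,0x0c] = 8f c3 8f

#0 dst[0x11+3] := {0xe1,0x93,0xbb}
#1 dst[0x17+8] := {0xc3,0xe1,0xb2,0x92,0x3e,0xda,0x2f,0x8f}
#2 dst[0x0c+8] := {0x8f,0x97,0x59,0x03,0xb9,0x3b,0xde,0xf5}
#3 dst[0x15+5] := {0x8f,0x97,0x59,0x03,0xb9}
#4 dst[0x0f+3] := {0xb4,0x97,0x24}
#5 dst[0x04+3] := {0x2c,0xc3,0xe1}
query mem[0x1e]=0x8f, mem[0x05]=0xc3, mem[0x0c]=0x8f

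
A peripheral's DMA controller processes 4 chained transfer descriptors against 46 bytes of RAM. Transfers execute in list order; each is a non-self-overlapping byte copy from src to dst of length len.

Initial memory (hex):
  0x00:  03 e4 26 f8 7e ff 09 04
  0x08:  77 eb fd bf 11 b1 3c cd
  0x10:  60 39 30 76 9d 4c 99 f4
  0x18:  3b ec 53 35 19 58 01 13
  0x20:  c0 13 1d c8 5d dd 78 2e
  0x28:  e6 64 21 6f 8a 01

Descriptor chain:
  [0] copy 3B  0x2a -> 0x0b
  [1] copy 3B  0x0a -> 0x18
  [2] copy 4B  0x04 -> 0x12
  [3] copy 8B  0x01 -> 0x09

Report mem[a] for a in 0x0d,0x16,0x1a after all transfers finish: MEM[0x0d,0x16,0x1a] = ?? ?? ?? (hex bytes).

MEM[0x0d,0x16,0x1a] = ff 99 6f

#0 dst[0x0b+3] := {0x21,0x6f,0x8a}
#1 dst[0x18+3] := {0xfd,0x21,0x6f}
#2 dst[0x12+4] := {0x7e,0xff,0x09,0x04}
#3 dst[0x09+8] := {0xe4,0x26,0xf8,0x7e,0xff,0x09,0x04,0x77}
query mem[0x0d]=0xff, mem[0x16]=0x99, mem[0x1a]=0x6f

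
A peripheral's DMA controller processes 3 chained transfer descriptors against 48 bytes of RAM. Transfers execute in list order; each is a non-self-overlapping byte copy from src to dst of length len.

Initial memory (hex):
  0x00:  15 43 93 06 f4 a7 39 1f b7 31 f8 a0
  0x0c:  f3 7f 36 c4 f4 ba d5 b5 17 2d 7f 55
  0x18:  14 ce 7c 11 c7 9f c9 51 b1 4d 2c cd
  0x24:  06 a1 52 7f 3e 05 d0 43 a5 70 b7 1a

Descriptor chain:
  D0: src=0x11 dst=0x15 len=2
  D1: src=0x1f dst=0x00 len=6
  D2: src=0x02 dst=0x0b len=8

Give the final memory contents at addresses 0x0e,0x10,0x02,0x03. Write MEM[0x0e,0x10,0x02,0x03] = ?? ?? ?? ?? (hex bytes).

MEM[0x0e,0x10,0x02,0x03] = 06 1f 4d 2c

[0] 0x11->0x15 len=2 : ba d5
[1] 0x1f->0x00 len=6 : 51 b1 4d 2c cd 06
[2] 0x02->0x0b len=8 : 4d 2c cd 06 39 1f b7 31
query mem[0x0e]=0x06, mem[0x10]=0x1f, mem[0x02]=0x4d, mem[0x03]=0x2c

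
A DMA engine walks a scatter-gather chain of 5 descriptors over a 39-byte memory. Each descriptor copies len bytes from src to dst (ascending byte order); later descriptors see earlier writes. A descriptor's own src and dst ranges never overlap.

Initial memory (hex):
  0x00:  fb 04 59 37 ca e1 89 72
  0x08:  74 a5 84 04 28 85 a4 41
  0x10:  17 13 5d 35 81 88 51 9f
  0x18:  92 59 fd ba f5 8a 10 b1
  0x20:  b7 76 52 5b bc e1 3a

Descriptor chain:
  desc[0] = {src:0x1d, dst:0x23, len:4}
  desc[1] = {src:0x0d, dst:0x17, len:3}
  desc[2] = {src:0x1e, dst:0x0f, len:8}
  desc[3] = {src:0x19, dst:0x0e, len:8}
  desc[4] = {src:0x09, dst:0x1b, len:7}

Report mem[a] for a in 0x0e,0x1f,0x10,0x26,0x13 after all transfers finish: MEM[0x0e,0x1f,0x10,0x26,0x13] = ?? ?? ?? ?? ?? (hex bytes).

MEM[0x0e,0x1f,0x10,0x26,0x13] = 41 85 ba b7 10

  after D0: wrote 4B at 0x23 = 8a10b1b7
  after D1: wrote 3B at 0x17 = 85a441
  after D2: wrote 8B at 0x0f = 10b1b776528a10b1
  after D3: wrote 8B at 0x0e = 41fdbaf58a10b1b7
  after D4: wrote 7B at 0x1b = a58404288541fd
query mem[0x0e]=0x41, mem[0x1f]=0x85, mem[0x10]=0xba, mem[0x26]=0xb7, mem[0x13]=0x10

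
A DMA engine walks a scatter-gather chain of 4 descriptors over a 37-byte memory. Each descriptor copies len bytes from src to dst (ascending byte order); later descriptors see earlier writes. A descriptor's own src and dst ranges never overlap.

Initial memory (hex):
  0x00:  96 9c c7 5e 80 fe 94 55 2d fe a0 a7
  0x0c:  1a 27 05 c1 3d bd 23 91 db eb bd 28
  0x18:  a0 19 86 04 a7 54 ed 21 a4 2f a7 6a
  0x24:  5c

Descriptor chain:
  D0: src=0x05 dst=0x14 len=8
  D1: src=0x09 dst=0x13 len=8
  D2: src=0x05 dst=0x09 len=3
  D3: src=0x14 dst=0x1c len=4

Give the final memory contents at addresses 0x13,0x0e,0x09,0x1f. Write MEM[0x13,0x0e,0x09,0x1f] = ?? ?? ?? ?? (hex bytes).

  after D0: wrote 8B at 0x14 = fe94552dfea0a71a
  after D1: wrote 8B at 0x13 = fea0a71a2705c13d
  after D2: wrote 3B at 0x09 = fe9455
  after D3: wrote 4B at 0x1c = a0a71a27
query mem[0x13]=0xfe, mem[0x0e]=0x05, mem[0x09]=0xfe, mem[0x1f]=0x27

MEM[0x13,0x0e,0x09,0x1f] = fe 05 fe 27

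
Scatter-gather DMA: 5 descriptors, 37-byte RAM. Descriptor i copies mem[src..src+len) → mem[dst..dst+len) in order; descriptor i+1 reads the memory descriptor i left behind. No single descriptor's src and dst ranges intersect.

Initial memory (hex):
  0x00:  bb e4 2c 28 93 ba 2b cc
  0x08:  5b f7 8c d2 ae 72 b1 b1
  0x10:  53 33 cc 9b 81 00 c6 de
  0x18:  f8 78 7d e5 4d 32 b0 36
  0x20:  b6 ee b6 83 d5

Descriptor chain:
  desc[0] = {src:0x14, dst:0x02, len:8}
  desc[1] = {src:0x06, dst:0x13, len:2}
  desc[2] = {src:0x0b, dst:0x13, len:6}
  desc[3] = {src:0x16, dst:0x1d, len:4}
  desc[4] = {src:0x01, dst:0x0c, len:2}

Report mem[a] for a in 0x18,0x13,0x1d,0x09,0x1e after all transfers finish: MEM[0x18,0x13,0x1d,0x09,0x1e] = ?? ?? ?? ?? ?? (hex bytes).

#0 dst[0x02+8] := {0x81,0x00,0xc6,0xde,0xf8,0x78,0x7d,0xe5}
#1 dst[0x13+2] := {0xf8,0x78}
#2 dst[0x13+6] := {0xd2,0xae,0x72,0xb1,0xb1,0x53}
#3 dst[0x1d+4] := {0xb1,0xb1,0x53,0x78}
#4 dst[0x0c+2] := {0xe4,0x81}
query mem[0x18]=0x53, mem[0x13]=0xd2, mem[0x1d]=0xb1, mem[0x09]=0xe5, mem[0x1e]=0xb1

MEM[0x18,0x13,0x1d,0x09,0x1e] = 53 d2 b1 e5 b1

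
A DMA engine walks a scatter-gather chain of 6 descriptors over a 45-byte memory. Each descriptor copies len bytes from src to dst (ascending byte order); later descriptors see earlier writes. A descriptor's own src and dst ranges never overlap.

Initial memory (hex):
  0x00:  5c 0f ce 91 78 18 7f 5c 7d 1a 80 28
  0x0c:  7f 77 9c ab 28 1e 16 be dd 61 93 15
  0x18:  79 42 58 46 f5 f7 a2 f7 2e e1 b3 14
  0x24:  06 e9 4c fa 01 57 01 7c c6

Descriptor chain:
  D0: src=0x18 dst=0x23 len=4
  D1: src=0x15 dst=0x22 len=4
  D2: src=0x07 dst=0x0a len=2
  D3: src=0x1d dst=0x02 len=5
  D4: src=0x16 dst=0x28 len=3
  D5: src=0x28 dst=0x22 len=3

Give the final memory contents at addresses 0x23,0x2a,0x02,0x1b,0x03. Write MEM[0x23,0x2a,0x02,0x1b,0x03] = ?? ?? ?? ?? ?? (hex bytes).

MEM[0x23,0x2a,0x02,0x1b,0x03] = 15 79 f7 46 a2

[0] 0x18->0x23 len=4 : 79 42 58 46
[1] 0x15->0x22 len=4 : 61 93 15 79
[2] 0x07->0x0a len=2 : 5c 7d
[3] 0x1d->0x02 len=5 : f7 a2 f7 2e e1
[4] 0x16->0x28 len=3 : 93 15 79
[5] 0x28->0x22 len=3 : 93 15 79
query mem[0x23]=0x15, mem[0x2a]=0x79, mem[0x02]=0xf7, mem[0x1b]=0x46, mem[0x03]=0xa2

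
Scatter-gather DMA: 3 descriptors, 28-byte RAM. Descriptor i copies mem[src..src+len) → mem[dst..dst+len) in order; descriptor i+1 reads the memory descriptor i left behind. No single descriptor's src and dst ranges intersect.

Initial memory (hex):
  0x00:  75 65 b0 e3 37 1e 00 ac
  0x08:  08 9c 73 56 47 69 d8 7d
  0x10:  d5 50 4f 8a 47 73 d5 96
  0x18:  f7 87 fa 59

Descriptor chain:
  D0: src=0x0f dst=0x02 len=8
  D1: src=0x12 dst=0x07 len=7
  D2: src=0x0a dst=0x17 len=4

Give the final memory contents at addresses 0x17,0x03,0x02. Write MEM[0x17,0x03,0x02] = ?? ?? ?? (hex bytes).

  after D0: wrote 8B at 0x02 = 7dd5504f8a4773d5
  after D1: wrote 7B at 0x07 = 4f8a4773d596f7
  after D2: wrote 4B at 0x17 = 73d596f7
query mem[0x17]=0x73, mem[0x03]=0xd5, mem[0x02]=0x7d

MEM[0x17,0x03,0x02] = 73 d5 7d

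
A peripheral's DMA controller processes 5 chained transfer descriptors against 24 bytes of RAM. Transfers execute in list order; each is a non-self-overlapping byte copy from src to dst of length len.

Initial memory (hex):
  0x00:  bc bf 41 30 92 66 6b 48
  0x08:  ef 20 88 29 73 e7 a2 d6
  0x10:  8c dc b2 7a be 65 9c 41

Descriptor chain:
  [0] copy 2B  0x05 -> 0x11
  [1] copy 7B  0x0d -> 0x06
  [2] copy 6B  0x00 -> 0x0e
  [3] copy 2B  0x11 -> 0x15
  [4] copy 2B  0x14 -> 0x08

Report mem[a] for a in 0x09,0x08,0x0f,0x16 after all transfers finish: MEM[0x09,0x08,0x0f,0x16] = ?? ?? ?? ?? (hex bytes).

MEM[0x09,0x08,0x0f,0x16] = 30 be bf 92

D0: mem[0x11..0x12] <- [66 6b]
D1: mem[0x06..0x0c] <- [e7 a2 d6 8c 66 6b 7a]
D2: mem[0x0e..0x13] <- [bc bf 41 30 92 66]
D3: mem[0x15..0x16] <- [30 92]
D4: mem[0x08..0x09] <- [be 30]
query mem[0x09]=0x30, mem[0x08]=0xbe, mem[0x0f]=0xbf, mem[0x16]=0x92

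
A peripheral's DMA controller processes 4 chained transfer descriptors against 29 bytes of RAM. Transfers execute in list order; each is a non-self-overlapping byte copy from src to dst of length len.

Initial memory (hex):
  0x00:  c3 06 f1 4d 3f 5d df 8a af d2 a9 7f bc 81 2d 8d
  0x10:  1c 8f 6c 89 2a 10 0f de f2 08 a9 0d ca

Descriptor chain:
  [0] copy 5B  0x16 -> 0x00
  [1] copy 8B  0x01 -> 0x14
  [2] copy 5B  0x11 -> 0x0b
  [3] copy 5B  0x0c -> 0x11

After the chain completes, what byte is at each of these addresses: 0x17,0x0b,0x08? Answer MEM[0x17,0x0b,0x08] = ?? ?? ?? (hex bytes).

MEM[0x17,0x0b,0x08] = a9 8f af

[0] 0x16->0x00 len=5 : 0f de f2 08 a9
[1] 0x01->0x14 len=8 : de f2 08 a9 5d df 8a af
[2] 0x11->0x0b len=5 : 8f 6c 89 de f2
[3] 0x0c->0x11 len=5 : 6c 89 de f2 1c
query mem[0x17]=0xa9, mem[0x0b]=0x8f, mem[0x08]=0xaf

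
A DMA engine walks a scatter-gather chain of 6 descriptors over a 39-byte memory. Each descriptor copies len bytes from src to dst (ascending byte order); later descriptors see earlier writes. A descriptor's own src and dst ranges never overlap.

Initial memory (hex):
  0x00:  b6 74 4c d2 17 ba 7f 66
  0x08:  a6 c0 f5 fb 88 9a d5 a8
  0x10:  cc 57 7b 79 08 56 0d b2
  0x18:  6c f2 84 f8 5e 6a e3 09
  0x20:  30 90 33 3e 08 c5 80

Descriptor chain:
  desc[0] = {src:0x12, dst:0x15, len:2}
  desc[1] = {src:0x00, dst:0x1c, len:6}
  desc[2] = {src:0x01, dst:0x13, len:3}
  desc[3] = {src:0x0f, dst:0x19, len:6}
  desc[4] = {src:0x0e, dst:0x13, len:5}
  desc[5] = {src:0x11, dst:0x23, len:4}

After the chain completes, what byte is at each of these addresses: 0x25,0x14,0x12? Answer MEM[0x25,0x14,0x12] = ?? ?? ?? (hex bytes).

MEM[0x25,0x14,0x12] = d5 a8 7b

[0] 0x12->0x15 len=2 : 7b 79
[1] 0x00->0x1c len=6 : b6 74 4c d2 17 ba
[2] 0x01->0x13 len=3 : 74 4c d2
[3] 0x0f->0x19 len=6 : a8 cc 57 7b 74 4c
[4] 0x0e->0x13 len=5 : d5 a8 cc 57 7b
[5] 0x11->0x23 len=4 : 57 7b d5 a8
query mem[0x25]=0xd5, mem[0x14]=0xa8, mem[0x12]=0x7b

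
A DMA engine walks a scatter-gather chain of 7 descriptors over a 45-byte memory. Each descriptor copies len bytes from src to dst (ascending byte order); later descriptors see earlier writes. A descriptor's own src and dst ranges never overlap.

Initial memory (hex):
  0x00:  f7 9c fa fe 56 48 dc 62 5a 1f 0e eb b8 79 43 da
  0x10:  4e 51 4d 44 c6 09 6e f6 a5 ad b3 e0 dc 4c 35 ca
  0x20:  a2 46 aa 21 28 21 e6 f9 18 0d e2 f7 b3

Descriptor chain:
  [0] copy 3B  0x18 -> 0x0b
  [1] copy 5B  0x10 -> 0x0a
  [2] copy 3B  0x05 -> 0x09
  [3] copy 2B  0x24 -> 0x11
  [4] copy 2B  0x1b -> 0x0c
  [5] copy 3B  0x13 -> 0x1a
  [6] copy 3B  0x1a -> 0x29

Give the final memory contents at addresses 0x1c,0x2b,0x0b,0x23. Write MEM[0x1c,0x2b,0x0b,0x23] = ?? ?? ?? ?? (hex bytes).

MEM[0x1c,0x2b,0x0b,0x23] = 09 09 62 21

  after D0: wrote 3B at 0x0b = a5adb3
  after D1: wrote 5B at 0x0a = 4e514d44c6
  after D2: wrote 3B at 0x09 = 48dc62
  after D3: wrote 2B at 0x11 = 2821
  after D4: wrote 2B at 0x0c = e0dc
  after D5: wrote 3B at 0x1a = 44c609
  after D6: wrote 3B at 0x29 = 44c609
query mem[0x1c]=0x09, mem[0x2b]=0x09, mem[0x0b]=0x62, mem[0x23]=0x21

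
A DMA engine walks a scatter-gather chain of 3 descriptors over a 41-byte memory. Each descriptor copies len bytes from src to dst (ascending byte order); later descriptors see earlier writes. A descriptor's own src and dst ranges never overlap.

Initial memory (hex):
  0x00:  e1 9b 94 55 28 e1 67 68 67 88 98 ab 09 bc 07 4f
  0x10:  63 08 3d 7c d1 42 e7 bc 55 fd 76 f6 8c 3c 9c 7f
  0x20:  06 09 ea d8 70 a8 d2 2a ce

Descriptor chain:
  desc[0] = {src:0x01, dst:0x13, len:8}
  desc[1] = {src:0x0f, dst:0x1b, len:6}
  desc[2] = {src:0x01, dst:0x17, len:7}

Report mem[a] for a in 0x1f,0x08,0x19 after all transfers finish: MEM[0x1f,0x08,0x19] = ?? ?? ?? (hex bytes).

MEM[0x1f,0x08,0x19] = 9b 67 55

D0: mem[0x13..0x1a] <- [9b 94 55 28 e1 67 68 67]
D1: mem[0x1b..0x20] <- [4f 63 08 3d 9b 94]
D2: mem[0x17..0x1d] <- [9b 94 55 28 e1 67 68]
query mem[0x1f]=0x9b, mem[0x08]=0x67, mem[0x19]=0x55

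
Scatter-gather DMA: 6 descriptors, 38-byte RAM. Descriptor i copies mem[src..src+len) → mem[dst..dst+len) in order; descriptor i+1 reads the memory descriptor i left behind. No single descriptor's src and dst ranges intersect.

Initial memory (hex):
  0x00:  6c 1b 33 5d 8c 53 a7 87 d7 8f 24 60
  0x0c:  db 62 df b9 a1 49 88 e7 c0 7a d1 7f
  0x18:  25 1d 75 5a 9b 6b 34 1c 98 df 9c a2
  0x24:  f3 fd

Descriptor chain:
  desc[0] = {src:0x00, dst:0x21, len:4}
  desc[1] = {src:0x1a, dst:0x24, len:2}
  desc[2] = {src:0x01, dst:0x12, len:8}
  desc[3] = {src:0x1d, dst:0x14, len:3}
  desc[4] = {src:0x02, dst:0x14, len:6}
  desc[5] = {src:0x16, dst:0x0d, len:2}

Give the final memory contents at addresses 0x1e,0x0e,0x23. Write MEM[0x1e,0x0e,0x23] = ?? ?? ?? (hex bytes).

#0 dst[0x21+4] := {0x6c,0x1b,0x33,0x5d}
#1 dst[0x24+2] := {0x75,0x5a}
#2 dst[0x12+8] := {0x1b,0x33,0x5d,0x8c,0x53,0xa7,0x87,0xd7}
#3 dst[0x14+3] := {0x6b,0x34,0x1c}
#4 dst[0x14+6] := {0x33,0x5d,0x8c,0x53,0xa7,0x87}
#5 dst[0x0d+2] := {0x8c,0x53}
query mem[0x1e]=0x34, mem[0x0e]=0x53, mem[0x23]=0x33

MEM[0x1e,0x0e,0x23] = 34 53 33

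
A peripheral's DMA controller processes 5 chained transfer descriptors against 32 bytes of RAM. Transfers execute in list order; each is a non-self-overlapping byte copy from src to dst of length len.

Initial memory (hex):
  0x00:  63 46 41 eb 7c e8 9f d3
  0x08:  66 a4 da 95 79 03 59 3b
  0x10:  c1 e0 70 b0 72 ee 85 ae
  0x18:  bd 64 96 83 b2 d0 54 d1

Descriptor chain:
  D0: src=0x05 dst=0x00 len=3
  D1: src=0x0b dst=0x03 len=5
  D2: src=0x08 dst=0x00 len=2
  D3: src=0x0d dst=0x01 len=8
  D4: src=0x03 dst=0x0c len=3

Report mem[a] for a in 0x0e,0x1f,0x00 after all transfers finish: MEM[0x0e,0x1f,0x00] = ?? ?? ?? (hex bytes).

MEM[0x0e,0x1f,0x00] = e0 d1 66

#0 dst[0x00+3] := {0xe8,0x9f,0xd3}
#1 dst[0x03+5] := {0x95,0x79,0x03,0x59,0x3b}
#2 dst[0x00+2] := {0x66,0xa4}
#3 dst[0x01+8] := {0x03,0x59,0x3b,0xc1,0xe0,0x70,0xb0,0x72}
#4 dst[0x0c+3] := {0x3b,0xc1,0xe0}
query mem[0x0e]=0xe0, mem[0x1f]=0xd1, mem[0x00]=0x66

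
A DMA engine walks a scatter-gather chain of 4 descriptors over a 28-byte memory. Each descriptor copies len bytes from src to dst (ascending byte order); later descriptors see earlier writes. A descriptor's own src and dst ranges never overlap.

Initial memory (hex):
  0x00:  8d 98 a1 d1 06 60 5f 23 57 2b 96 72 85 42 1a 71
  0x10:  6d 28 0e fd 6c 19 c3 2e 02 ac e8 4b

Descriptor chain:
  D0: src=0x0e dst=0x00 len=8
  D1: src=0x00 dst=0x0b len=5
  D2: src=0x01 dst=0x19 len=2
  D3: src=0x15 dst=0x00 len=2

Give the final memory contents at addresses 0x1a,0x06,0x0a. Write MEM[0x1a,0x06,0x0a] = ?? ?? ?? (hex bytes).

MEM[0x1a,0x06,0x0a] = 6d 6c 96

D0: mem[0x00..0x07] <- [1a 71 6d 28 0e fd 6c 19]
D1: mem[0x0b..0x0f] <- [1a 71 6d 28 0e]
D2: mem[0x19..0x1a] <- [71 6d]
D3: mem[0x00..0x01] <- [19 c3]
query mem[0x1a]=0x6d, mem[0x06]=0x6c, mem[0x0a]=0x96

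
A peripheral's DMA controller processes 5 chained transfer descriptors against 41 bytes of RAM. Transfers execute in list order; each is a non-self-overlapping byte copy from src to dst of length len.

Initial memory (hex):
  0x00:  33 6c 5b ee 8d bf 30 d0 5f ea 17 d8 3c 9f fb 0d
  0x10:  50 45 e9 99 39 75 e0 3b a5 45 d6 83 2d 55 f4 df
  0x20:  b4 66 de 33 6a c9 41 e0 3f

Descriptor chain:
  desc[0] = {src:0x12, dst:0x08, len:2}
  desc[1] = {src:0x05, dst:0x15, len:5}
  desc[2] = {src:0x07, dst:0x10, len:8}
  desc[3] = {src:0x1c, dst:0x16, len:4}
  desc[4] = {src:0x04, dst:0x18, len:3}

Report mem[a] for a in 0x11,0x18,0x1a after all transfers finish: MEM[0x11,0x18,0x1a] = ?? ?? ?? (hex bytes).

MEM[0x11,0x18,0x1a] = e9 8d 30

  after D0: wrote 2B at 0x08 = e999
  after D1: wrote 5B at 0x15 = bf30d0e999
  after D2: wrote 8B at 0x10 = d0e99917d83c9ffb
  after D3: wrote 4B at 0x16 = 2d55f4df
  after D4: wrote 3B at 0x18 = 8dbf30
query mem[0x11]=0xe9, mem[0x18]=0x8d, mem[0x1a]=0x30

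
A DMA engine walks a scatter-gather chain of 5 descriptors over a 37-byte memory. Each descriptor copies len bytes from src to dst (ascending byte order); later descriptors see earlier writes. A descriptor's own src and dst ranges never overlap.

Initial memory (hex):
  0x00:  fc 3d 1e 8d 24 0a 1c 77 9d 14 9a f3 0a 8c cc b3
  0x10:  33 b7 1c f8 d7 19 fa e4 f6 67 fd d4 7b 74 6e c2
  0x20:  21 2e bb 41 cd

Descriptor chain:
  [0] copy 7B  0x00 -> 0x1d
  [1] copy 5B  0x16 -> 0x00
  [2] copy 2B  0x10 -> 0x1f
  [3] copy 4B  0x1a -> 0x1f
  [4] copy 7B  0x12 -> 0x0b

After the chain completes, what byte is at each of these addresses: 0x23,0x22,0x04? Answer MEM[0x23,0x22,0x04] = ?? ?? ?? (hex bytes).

  after D0: wrote 7B at 0x1d = fc3d1e8d240a1c
  after D1: wrote 5B at 0x00 = fae4f667fd
  after D2: wrote 2B at 0x1f = 33b7
  after D3: wrote 4B at 0x1f = fdd47bfc
  after D4: wrote 7B at 0x0b = 1cf8d719fae4f6
query mem[0x23]=0x1c, mem[0x22]=0xfc, mem[0x04]=0xfd

MEM[0x23,0x22,0x04] = 1c fc fd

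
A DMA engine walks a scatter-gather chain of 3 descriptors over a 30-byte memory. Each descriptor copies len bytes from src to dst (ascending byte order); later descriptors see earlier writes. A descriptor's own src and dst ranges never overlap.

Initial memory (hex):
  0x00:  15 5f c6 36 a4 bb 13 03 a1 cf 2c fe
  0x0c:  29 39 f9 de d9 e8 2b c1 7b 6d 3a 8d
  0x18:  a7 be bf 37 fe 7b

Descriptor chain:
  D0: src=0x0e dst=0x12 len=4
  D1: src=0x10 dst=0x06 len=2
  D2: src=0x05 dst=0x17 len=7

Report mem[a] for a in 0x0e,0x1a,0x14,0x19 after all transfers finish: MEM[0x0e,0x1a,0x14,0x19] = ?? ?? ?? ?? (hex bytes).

MEM[0x0e,0x1a,0x14,0x19] = f9 a1 d9 e8

  after D0: wrote 4B at 0x12 = f9ded9e8
  after D1: wrote 2B at 0x06 = d9e8
  after D2: wrote 7B at 0x17 = bbd9e8a1cf2cfe
query mem[0x0e]=0xf9, mem[0x1a]=0xa1, mem[0x14]=0xd9, mem[0x19]=0xe8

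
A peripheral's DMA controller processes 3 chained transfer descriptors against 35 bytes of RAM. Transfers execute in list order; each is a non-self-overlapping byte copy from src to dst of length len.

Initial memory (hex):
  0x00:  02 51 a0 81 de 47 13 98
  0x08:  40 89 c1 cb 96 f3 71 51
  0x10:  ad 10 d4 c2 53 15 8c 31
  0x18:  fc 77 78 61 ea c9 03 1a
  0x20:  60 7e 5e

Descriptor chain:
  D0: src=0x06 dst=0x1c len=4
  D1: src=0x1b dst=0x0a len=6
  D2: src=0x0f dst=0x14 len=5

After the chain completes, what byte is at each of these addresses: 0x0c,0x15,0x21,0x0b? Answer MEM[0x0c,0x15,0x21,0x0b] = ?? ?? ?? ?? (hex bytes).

D0: mem[0x1c..0x1f] <- [13 98 40 89]
D1: mem[0x0a..0x0f] <- [61 13 98 40 89 60]
D2: mem[0x14..0x18] <- [60 ad 10 d4 c2]
query mem[0x0c]=0x98, mem[0x15]=0xad, mem[0x21]=0x7e, mem[0x0b]=0x13

MEM[0x0c,0x15,0x21,0x0b] = 98 ad 7e 13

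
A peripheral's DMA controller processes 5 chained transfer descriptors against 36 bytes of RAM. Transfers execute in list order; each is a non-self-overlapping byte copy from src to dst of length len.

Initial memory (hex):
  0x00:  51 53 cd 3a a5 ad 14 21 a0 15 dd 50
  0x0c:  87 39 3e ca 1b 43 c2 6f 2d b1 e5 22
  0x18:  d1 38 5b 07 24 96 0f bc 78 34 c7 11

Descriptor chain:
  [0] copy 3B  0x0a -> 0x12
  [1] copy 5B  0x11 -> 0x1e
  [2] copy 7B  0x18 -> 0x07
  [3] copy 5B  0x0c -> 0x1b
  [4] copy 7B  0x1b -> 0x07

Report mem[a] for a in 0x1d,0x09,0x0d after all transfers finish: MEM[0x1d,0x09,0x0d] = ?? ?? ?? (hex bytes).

MEM[0x1d,0x09,0x0d] = 3e 3e 87

#0 dst[0x12+3] := {0xdd,0x50,0x87}
#1 dst[0x1e+5] := {0x43,0xdd,0x50,0x87,0xb1}
#2 dst[0x07+7] := {0xd1,0x38,0x5b,0x07,0x24,0x96,0x43}
#3 dst[0x1b+5] := {0x96,0x43,0x3e,0xca,0x1b}
#4 dst[0x07+7] := {0x96,0x43,0x3e,0xca,0x1b,0x50,0x87}
query mem[0x1d]=0x3e, mem[0x09]=0x3e, mem[0x0d]=0x87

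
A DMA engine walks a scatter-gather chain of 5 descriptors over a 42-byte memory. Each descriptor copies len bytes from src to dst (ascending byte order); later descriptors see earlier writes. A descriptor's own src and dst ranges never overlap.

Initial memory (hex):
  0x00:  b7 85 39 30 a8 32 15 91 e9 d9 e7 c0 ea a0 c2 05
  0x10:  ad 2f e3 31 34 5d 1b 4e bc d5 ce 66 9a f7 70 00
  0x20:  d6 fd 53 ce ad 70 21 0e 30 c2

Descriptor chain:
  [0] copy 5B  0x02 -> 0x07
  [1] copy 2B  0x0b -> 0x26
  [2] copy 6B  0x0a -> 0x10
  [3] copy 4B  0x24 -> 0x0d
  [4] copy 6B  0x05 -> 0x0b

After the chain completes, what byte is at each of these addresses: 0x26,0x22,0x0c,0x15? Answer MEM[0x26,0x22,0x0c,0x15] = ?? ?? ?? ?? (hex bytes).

MEM[0x26,0x22,0x0c,0x15] = 15 53 15 05

  after D0: wrote 5B at 0x07 = 3930a83215
  after D1: wrote 2B at 0x26 = 15ea
  after D2: wrote 6B at 0x10 = 3215eaa0c205
  after D3: wrote 4B at 0x0d = ad7015ea
  after D4: wrote 6B at 0x0b = 32153930a832
query mem[0x26]=0x15, mem[0x22]=0x53, mem[0x0c]=0x15, mem[0x15]=0x05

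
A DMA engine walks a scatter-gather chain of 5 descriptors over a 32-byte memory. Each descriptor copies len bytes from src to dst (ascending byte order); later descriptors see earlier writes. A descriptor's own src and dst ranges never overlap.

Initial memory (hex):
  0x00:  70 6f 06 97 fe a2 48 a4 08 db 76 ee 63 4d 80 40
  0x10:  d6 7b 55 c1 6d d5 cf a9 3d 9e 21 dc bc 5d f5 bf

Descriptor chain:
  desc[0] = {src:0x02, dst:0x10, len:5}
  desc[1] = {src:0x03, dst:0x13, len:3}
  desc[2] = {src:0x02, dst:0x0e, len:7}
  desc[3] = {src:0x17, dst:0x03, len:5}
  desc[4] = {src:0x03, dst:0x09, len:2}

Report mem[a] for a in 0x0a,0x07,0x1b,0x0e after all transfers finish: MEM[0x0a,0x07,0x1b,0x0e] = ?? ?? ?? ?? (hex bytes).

D0: mem[0x10..0x14] <- [06 97 fe a2 48]
D1: mem[0x13..0x15] <- [97 fe a2]
D2: mem[0x0e..0x14] <- [06 97 fe a2 48 a4 08]
D3: mem[0x03..0x07] <- [a9 3d 9e 21 dc]
D4: mem[0x09..0x0a] <- [a9 3d]
query mem[0x0a]=0x3d, mem[0x07]=0xdc, mem[0x1b]=0xdc, mem[0x0e]=0x06

MEM[0x0a,0x07,0x1b,0x0e] = 3d dc dc 06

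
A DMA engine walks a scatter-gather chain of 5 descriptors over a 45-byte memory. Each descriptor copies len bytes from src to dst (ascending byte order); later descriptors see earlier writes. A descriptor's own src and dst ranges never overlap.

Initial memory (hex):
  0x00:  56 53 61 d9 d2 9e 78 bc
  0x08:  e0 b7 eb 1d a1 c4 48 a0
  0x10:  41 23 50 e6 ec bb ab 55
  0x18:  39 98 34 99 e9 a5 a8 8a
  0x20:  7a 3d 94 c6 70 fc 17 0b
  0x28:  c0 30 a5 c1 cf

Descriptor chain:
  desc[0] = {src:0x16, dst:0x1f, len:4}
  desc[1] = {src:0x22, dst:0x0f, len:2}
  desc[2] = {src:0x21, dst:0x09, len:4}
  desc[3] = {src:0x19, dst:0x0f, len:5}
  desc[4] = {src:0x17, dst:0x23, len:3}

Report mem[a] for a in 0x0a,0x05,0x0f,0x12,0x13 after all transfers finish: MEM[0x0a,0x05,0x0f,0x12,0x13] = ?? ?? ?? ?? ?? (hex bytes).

MEM[0x0a,0x05,0x0f,0x12,0x13] = 98 9e 98 e9 a5

  after D0: wrote 4B at 0x1f = ab553998
  after D1: wrote 2B at 0x0f = 98c6
  after D2: wrote 4B at 0x09 = 3998c670
  after D3: wrote 5B at 0x0f = 983499e9a5
  after D4: wrote 3B at 0x23 = 553998
query mem[0x0a]=0x98, mem[0x05]=0x9e, mem[0x0f]=0x98, mem[0x12]=0xe9, mem[0x13]=0xa5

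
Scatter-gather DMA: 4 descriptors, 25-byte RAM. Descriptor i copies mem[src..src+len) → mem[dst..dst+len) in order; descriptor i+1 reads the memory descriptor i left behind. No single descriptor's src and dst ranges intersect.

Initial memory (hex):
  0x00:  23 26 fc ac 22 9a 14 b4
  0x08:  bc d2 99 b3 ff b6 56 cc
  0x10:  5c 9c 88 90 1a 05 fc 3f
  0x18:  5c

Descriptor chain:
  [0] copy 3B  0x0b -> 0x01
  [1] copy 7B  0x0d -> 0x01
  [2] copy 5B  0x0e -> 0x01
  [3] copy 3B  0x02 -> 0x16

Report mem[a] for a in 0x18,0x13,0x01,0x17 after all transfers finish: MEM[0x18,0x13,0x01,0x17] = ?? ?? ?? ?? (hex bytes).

#0 dst[0x01+3] := {0xb3,0xff,0xb6}
#1 dst[0x01+7] := {0xb6,0x56,0xcc,0x5c,0x9c,0x88,0x90}
#2 dst[0x01+5] := {0x56,0xcc,0x5c,0x9c,0x88}
#3 dst[0x16+3] := {0xcc,0x5c,0x9c}
query mem[0x18]=0x9c, mem[0x13]=0x90, mem[0x01]=0x56, mem[0x17]=0x5c

MEM[0x18,0x13,0x01,0x17] = 9c 90 56 5c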